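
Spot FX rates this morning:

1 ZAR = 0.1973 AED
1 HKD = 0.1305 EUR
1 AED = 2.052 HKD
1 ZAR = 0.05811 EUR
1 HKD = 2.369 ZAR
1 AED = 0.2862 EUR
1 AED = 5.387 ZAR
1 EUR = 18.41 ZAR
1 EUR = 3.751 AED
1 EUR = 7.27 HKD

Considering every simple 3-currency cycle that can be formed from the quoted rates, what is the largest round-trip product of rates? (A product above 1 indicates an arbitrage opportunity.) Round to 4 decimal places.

ZAR→EUR→AED→ZAR: 0.05811 × 3.751 × 5.387 = 1.17421
ZAR→AED→EUR→ZAR: 0.1973 × 0.2862 × 18.41 = 1.03956
HKD→EUR→AED→HKD: 0.1305 × 3.751 × 2.052 = 1.00447
HKD→ZAR→EUR→HKD: 2.369 × 0.05811 × 7.27 = 1.00081
HKD→ZAR→AED→HKD: 2.369 × 0.1973 × 2.052 = 0.95911
Maximum is ZAR→EUR→AED→ZAR at 1.1742; arbitrage exists.

1.1742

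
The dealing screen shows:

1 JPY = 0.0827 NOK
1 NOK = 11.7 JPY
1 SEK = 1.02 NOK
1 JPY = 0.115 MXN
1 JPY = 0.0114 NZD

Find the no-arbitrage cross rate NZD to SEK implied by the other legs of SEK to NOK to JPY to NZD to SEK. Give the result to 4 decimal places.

7.3504

Known legs of the cycle: 1.02 × 11.7 × 0.0114 = 0.1360476
For no arbitrage the full-cycle product must be 1, so the missing rate is 1 / 0.1360476 ≈ 7.350369.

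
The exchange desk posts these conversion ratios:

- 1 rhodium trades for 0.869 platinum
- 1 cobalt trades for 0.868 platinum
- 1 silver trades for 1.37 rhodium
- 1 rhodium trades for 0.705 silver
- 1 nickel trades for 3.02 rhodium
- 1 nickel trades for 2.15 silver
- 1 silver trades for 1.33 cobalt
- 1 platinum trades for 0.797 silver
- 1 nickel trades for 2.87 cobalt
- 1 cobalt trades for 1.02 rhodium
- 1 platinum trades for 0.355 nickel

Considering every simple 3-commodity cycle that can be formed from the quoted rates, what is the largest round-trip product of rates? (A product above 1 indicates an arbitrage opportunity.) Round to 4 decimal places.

0.9564

silver→cobalt→rhodium→silver: 1.33 × 1.02 × 0.705 = 0.95640
silver→rhodium→platinum→silver: 1.37 × 0.869 × 0.797 = 0.94885
nickel→rhodium→platinum→nickel: 3.02 × 0.869 × 0.355 = 0.93165
silver→cobalt→platinum→silver: 1.33 × 0.868 × 0.797 = 0.92009
cobalt→platinum→nickel→cobalt: 0.868 × 0.355 × 2.87 = 0.88436
Maximum is silver→cobalt→rhodium→silver at 0.9564; no arbitrage — every cycle loses value.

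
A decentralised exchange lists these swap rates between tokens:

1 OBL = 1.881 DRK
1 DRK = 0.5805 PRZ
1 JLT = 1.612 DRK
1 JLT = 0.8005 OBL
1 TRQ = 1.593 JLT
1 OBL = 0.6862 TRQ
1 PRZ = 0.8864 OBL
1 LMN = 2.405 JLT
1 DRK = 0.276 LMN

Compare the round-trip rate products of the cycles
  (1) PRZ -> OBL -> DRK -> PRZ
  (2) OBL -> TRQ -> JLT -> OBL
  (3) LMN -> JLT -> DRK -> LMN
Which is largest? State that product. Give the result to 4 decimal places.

1.0700

(1) 0.8864 × 1.881 × 0.5805 = 0.96788
(2) 0.6862 × 1.593 × 0.8005 = 0.87504
(3) 2.405 × 1.612 × 0.276 = 1.07001
Highest is cycle (3) at 1.0700 (>1, arbitrage).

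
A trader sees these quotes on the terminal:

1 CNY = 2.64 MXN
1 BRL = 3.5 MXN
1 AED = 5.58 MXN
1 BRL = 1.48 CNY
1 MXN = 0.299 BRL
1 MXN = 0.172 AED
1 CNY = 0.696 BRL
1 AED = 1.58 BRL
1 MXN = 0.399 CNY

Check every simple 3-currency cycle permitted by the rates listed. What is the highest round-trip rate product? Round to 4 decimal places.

MXN→BRL→CNY→MXN: 0.299 × 1.48 × 2.64 = 1.16825
MXN→CNY→BRL→MXN: 0.399 × 0.696 × 3.5 = 0.97196
MXN→AED→BRL→MXN: 0.172 × 1.58 × 3.5 = 0.95116
Maximum is MXN→BRL→CNY→MXN at 1.1683; arbitrage exists.

1.1683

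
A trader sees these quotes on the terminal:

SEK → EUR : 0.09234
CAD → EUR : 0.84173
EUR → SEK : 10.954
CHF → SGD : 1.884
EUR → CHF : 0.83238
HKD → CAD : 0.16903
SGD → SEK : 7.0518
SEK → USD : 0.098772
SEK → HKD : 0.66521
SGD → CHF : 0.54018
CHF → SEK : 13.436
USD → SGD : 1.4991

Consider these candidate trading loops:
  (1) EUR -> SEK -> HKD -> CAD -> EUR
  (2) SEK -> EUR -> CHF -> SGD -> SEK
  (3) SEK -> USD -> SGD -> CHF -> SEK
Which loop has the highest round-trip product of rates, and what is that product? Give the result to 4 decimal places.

(1) 10.954 × 0.66521 × 0.16903 × 0.84173 = 1.03674
(2) 0.09234 × 0.83238 × 1.884 × 7.0518 = 1.02116
(3) 0.098772 × 1.4991 × 0.54018 × 13.436 = 1.07466
Highest is cycle (3) at 1.0747 (>1, arbitrage).

1.0747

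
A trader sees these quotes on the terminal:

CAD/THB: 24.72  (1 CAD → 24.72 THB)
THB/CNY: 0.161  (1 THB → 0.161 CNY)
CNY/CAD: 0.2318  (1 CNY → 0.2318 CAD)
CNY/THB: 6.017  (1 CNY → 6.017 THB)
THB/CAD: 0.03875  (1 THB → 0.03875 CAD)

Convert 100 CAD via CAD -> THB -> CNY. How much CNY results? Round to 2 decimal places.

397.99

100 CAD × 24.72 = 2472 THB
2472 THB × 0.161 = 397.992 CNY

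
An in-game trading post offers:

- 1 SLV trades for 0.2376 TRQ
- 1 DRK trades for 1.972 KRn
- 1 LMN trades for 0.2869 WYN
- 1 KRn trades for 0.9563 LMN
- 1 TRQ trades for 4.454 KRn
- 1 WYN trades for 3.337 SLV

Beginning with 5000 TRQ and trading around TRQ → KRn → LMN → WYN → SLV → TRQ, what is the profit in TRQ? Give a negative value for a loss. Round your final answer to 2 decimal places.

5000 TRQ × 4.454 = 22270 KRn
22270 KRn × 0.9563 = 21296.801 LMN
21296.801 LMN × 0.2869 = 6110.0522069 WYN
6110.0522069 WYN × 3.337 = 20389.2442144253 SLV
20389.2442144253 SLV × 0.2376 = 4844.48442534745128 TRQ
Net change: 4844.48442534745128 − 5000 = -155.51557465254872 TRQ

-155.52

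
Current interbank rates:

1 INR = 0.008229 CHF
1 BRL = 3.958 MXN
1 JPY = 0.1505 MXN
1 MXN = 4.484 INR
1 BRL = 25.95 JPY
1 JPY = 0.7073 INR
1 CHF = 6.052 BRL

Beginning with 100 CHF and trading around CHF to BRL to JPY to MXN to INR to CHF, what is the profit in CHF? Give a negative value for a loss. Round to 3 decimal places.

100 CHF × 6.052 = 605.2 BRL
605.2 BRL × 25.95 = 15704.94 JPY
15704.94 JPY × 0.1505 = 2363.59347 MXN
2363.59347 MXN × 4.484 = 10598.35311948 INR
10598.35311948 INR × 0.008229 = 87.21384782020092 CHF
Net change: 87.21384782020092 − 100 = -12.78615217979908 CHF

-12.786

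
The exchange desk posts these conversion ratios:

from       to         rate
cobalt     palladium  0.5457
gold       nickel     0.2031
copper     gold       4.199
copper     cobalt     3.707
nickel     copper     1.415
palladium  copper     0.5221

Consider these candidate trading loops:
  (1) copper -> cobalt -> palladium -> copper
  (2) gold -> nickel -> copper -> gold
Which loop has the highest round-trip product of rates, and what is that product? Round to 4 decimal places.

(1) 3.707 × 0.5457 × 0.5221 = 1.05616
(2) 0.2031 × 1.415 × 4.199 = 1.20674
Highest is cycle (2) at 1.2067 (>1, arbitrage).

1.2067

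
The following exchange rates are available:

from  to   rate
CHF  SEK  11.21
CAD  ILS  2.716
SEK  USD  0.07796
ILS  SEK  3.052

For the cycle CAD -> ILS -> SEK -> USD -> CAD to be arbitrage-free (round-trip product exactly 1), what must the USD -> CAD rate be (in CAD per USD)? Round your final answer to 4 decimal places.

Known legs of the cycle: 2.716 × 3.052 × 0.07796 = 0.64622852672
For no arbitrage the full-cycle product must be 1, so the missing rate is 1 / 0.64622852672 ≈ 1.547440.

1.5474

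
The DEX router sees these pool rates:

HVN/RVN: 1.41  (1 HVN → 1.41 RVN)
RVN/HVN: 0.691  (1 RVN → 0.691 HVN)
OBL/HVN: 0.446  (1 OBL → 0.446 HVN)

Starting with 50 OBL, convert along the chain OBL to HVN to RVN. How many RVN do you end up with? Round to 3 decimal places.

50 OBL × 0.446 = 22.3 HVN
22.3 HVN × 1.41 = 31.443 RVN

31.443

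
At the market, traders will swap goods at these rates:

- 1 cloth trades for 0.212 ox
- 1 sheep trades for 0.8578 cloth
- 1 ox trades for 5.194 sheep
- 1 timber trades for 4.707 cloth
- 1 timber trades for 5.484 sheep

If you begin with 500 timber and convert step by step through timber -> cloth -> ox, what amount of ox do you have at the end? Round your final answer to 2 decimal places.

498.94

500 timber × 4.707 = 2353.5 cloth
2353.5 cloth × 0.212 = 498.942 ox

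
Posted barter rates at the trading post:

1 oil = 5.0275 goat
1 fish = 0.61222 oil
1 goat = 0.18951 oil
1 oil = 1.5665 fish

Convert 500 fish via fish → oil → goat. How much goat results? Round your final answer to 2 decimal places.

500 fish × 0.61222 = 306.11 oil
306.11 oil × 5.0275 = 1538.968025 goat

1538.97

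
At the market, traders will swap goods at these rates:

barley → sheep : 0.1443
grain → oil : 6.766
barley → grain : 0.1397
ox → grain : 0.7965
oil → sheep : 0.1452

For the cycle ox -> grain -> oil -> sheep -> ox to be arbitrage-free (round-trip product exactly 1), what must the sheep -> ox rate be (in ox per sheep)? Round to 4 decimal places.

Known legs of the cycle: 0.7965 × 6.766 × 0.1452 = 0.7825000788
For no arbitrage the full-cycle product must be 1, so the missing rate is 1 / 0.7825000788 ≈ 1.277955.

1.2780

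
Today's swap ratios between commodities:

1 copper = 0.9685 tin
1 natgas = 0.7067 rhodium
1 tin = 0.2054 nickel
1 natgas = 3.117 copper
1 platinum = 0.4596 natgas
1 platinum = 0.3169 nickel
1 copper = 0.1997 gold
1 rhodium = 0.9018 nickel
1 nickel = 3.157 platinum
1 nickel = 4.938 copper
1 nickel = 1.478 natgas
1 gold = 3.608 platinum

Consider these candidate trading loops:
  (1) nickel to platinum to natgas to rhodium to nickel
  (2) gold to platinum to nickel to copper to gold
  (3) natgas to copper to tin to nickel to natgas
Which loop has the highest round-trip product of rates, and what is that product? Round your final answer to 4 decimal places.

1.1275

(1) 3.157 × 0.4596 × 0.7067 × 0.9018 = 0.92470
(2) 3.608 × 0.3169 × 4.938 × 0.1997 = 1.12750
(3) 3.117 × 0.9685 × 0.2054 × 1.478 = 0.91646
Highest is cycle (2) at 1.1275 (>1, arbitrage).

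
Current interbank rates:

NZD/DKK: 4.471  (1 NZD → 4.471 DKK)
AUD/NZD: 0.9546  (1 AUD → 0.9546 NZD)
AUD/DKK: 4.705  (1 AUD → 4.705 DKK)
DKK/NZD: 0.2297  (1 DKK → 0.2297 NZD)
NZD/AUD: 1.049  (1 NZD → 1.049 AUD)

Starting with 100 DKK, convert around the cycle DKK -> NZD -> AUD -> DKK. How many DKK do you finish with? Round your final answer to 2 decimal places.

100 DKK × 0.2297 = 22.97 NZD
22.97 NZD × 1.049 = 24.09553 AUD
24.09553 AUD × 4.705 = 113.36946865 DKK

113.37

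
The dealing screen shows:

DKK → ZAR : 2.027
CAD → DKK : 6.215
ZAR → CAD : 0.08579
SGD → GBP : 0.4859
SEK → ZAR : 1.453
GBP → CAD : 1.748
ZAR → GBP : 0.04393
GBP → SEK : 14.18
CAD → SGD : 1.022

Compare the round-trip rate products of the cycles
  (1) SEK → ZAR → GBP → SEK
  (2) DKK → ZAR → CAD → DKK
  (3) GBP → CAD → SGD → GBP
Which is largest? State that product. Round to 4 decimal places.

(1) 1.453 × 0.04393 × 14.18 = 0.90511
(2) 2.027 × 0.08579 × 6.215 = 1.08077
(3) 1.748 × 1.022 × 0.4859 = 0.86804
Highest is cycle (2) at 1.0808 (>1, arbitrage).

1.0808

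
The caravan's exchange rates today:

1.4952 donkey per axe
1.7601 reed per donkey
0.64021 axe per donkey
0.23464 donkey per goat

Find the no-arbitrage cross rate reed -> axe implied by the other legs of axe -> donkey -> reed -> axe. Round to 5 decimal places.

0.37998

Known legs of the cycle: 1.4952 × 1.7601 = 2.63170152
For no arbitrage the full-cycle product must be 1, so the missing rate is 1 / 2.63170152 ≈ 0.3799823.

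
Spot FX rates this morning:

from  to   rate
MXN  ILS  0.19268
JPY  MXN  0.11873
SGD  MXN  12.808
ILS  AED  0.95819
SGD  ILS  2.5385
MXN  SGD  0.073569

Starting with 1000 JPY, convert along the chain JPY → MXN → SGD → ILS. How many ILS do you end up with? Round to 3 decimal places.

1000 JPY × 0.11873 = 118.73 MXN
118.73 MXN × 0.073569 = 8.73484737 SGD
8.73484737 SGD × 2.5385 = 22.173410048745 ILS

22.173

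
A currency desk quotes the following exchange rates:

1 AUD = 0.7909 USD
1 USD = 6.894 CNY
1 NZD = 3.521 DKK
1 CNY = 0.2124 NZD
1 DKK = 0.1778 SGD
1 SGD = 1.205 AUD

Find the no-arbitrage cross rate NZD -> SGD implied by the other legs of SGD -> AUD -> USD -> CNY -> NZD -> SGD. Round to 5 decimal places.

Known legs of the cycle: 1.205 × 0.7909 × 6.894 × 0.2124 = 1.3955146946532
For no arbitrage the full-cycle product must be 1, so the missing rate is 1 / 1.3955146946532 ≈ 0.7165815.

0.71658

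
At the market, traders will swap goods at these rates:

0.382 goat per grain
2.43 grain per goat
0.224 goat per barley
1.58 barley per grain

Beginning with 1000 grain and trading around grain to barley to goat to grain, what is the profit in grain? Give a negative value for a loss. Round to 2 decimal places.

1000 grain × 1.58 = 1580 barley
1580 barley × 0.224 = 353.92 goat
353.92 goat × 2.43 = 860.0256 grain
Net change: 860.0256 − 1000 = -139.9744 grain

-139.97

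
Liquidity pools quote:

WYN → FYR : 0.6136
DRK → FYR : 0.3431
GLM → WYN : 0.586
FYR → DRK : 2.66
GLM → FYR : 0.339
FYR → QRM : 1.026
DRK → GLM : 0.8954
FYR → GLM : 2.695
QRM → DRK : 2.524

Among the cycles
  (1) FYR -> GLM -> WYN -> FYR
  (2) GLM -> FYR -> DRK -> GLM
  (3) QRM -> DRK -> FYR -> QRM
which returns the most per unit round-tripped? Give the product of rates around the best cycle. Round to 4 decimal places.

0.9690

(1) 2.695 × 0.586 × 0.6136 = 0.96904
(2) 0.339 × 2.66 × 0.8954 = 0.80742
(3) 2.524 × 0.3431 × 1.026 = 0.88850
Highest is cycle (1) at 0.9690 (≤1, no arbitrage).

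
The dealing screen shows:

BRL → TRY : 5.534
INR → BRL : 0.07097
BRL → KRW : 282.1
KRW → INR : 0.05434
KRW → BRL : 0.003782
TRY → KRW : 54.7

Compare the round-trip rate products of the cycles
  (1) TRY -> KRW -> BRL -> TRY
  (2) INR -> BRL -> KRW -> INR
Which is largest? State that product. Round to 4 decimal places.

(1) 54.7 × 0.003782 × 5.534 = 1.14485
(2) 0.07097 × 282.1 × 0.05434 = 1.08792
Highest is cycle (1) at 1.1448 (>1, arbitrage).

1.1448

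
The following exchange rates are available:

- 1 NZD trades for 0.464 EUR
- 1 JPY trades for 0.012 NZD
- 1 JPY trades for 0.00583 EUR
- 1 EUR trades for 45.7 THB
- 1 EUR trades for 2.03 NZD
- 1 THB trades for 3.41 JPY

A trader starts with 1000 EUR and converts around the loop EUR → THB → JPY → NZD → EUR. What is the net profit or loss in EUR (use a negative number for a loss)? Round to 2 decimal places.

-132.30

1000 EUR × 45.7 = 45700 THB
45700 THB × 3.41 = 155837 JPY
155837 JPY × 0.012 = 1870.044 NZD
1870.044 NZD × 0.464 = 867.700416 EUR
Net change: 867.700416 − 1000 = -132.299584 EUR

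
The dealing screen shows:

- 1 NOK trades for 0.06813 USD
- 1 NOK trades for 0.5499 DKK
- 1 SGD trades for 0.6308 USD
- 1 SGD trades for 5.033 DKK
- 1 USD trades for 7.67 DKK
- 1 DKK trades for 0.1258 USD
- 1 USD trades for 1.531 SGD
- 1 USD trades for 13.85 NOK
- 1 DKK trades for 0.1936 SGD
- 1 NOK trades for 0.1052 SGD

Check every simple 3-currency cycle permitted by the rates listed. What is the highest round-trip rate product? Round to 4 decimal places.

DKK→USD→SGD→DKK: 0.1258 × 1.531 × 5.033 = 0.96935
DKK→USD→NOK→DKK: 0.1258 × 13.85 × 0.5499 = 0.95811
DKK→SGD→USD→DKK: 0.1936 × 0.6308 × 7.67 = 0.93668
USD→NOK→SGD→USD: 13.85 × 0.1052 × 0.6308 = 0.91909
Maximum is DKK→USD→SGD→DKK at 0.9694; no arbitrage — every cycle loses value.

0.9694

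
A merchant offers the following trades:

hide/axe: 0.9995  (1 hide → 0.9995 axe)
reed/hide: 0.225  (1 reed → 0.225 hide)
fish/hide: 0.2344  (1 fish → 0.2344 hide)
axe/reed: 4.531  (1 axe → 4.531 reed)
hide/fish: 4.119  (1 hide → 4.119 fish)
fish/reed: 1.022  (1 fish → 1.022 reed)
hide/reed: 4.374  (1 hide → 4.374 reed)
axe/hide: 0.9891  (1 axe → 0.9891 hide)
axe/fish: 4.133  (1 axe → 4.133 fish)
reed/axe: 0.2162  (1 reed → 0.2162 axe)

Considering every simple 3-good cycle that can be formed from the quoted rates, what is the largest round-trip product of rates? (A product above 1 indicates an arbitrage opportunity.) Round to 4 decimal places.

reed→hide→axe→reed: 0.225 × 0.9995 × 4.531 = 1.01897
hide→axe→fish→hide: 0.9995 × 4.133 × 0.2344 = 0.96829
reed→hide→fish→reed: 0.225 × 4.119 × 1.022 = 0.94716
reed→axe→hide→reed: 0.2162 × 0.9891 × 4.374 = 0.93535
reed→axe→fish→reed: 0.2162 × 4.133 × 1.022 = 0.91321
Maximum is reed→hide→axe→reed at 1.0190; arbitrage exists.

1.0190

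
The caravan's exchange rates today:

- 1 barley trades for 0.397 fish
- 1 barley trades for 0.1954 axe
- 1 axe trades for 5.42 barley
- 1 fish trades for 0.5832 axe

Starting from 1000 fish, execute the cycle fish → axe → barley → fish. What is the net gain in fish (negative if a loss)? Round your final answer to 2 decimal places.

1000 fish × 0.5832 = 583.2 axe
583.2 axe × 5.42 = 3160.944 barley
3160.944 barley × 0.397 = 1254.894768 fish
Net change: 1254.894768 − 1000 = 254.894768 fish

254.89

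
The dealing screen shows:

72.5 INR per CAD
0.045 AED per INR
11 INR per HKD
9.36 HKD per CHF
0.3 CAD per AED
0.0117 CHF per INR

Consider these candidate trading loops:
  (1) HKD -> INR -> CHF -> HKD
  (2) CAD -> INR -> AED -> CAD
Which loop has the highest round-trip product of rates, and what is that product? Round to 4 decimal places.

(1) 11 × 0.0117 × 9.36 = 1.20463
(2) 72.5 × 0.045 × 0.3 = 0.97875
Highest is cycle (1) at 1.2046 (>1, arbitrage).

1.2046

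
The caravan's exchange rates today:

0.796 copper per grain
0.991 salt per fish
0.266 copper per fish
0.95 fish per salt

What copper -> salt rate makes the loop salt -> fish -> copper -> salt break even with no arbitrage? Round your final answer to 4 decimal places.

Known legs of the cycle: 0.95 × 0.266 = 0.2527
For no arbitrage the full-cycle product must be 1, so the missing rate is 1 / 0.2527 ≈ 3.957262.

3.9573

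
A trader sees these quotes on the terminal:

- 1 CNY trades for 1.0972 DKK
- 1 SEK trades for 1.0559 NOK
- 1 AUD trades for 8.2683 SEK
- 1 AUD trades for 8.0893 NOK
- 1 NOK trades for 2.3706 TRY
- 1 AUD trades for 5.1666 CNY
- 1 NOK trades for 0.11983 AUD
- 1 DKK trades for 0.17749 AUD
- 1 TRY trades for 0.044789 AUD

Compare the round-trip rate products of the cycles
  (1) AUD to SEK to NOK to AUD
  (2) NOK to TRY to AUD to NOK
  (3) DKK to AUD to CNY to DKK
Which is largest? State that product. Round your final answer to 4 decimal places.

1.0462

(1) 8.2683 × 1.0559 × 0.11983 = 1.04618
(2) 2.3706 × 0.044789 × 8.0893 = 0.85890
(3) 0.17749 × 5.1666 × 1.0972 = 1.00615
Highest is cycle (1) at 1.0462 (>1, arbitrage).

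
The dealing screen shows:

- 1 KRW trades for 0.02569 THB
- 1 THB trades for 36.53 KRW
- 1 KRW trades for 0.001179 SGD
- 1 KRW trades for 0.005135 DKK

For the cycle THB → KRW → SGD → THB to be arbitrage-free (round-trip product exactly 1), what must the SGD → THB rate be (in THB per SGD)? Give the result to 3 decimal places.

Known legs of the cycle: 36.53 × 0.001179 = 0.04306887
For no arbitrage the full-cycle product must be 1, so the missing rate is 1 / 0.04306887 ≈ 23.21863.

23.219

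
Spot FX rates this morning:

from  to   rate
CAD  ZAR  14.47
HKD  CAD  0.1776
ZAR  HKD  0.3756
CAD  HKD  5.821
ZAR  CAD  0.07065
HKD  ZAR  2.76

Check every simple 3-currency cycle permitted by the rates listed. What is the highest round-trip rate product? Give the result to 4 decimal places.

ZAR→CAD→HKD→ZAR: 0.07065 × 5.821 × 2.76 = 1.13506
ZAR→HKD→CAD→ZAR: 0.3756 × 0.1776 × 14.47 = 0.96524
Maximum is ZAR→CAD→HKD→ZAR at 1.1351; arbitrage exists.

1.1351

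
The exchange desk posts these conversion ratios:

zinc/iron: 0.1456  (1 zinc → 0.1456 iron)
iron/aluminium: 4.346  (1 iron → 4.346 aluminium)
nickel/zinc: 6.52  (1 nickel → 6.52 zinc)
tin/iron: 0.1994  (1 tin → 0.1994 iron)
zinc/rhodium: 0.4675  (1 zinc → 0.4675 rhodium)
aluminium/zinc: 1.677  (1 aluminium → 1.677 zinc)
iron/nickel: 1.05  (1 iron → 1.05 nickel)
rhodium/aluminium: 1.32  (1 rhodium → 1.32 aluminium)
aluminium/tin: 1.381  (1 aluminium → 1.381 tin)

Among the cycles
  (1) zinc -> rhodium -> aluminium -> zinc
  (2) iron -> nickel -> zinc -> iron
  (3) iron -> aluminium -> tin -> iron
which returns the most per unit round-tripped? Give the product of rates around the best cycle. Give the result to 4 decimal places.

(1) 0.4675 × 1.32 × 1.677 = 1.03488
(2) 1.05 × 6.52 × 0.1456 = 0.99678
(3) 4.346 × 1.381 × 0.1994 = 1.19676
Highest is cycle (3) at 1.1968 (>1, arbitrage).

1.1968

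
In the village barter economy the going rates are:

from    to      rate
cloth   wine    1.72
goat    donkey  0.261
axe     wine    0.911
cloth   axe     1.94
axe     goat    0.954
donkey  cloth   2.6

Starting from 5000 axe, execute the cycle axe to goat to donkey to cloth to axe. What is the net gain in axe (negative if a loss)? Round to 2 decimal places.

1279.63

5000 axe × 0.954 = 4770 goat
4770 goat × 0.261 = 1244.97 donkey
1244.97 donkey × 2.6 = 3236.922 cloth
3236.922 cloth × 1.94 = 6279.62868 axe
Net change: 6279.62868 − 5000 = 1279.62868 axe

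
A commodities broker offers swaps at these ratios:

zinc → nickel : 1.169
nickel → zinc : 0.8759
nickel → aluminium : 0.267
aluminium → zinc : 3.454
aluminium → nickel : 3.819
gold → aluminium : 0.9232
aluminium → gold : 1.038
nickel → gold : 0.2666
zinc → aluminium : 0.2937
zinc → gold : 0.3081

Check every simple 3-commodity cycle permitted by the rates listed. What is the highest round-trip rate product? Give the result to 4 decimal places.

nickel→aluminium→zinc→nickel: 0.267 × 3.454 × 1.169 = 1.07807
gold→aluminium→zinc→gold: 0.9232 × 3.454 × 0.3081 = 0.98245
nickel→zinc→aluminium→nickel: 0.8759 × 0.2937 × 3.819 = 0.98244
gold→aluminium→nickel→gold: 0.9232 × 3.819 × 0.2666 = 0.93995
Maximum is nickel→aluminium→zinc→nickel at 1.0781; arbitrage exists.

1.0781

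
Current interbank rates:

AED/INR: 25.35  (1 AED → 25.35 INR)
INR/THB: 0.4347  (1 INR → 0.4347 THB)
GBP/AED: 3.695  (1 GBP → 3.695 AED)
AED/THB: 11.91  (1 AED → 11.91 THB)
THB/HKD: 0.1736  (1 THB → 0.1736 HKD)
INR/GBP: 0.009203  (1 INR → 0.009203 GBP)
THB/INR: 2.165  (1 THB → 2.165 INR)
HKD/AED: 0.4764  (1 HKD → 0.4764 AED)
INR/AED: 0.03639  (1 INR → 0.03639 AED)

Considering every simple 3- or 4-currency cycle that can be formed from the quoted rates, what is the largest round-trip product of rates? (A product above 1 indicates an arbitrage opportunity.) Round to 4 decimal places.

THB→HKD→AED→THB: 0.1736 × 0.4764 × 11.91 = 0.98499
THB→INR→AED→THB: 2.165 × 0.03639 × 11.91 = 0.93832
THB→HKD→AED→INR→THB: 0.1736 × 0.4764 × 25.35 × 0.4347 = 0.91136
THB→INR→GBP→AED→THB: 2.165 × 0.009203 × 3.695 × 11.91 = 0.87683
INR→GBP→AED→INR: 0.009203 × 3.695 × 25.35 = 0.86203
Maximum is THB→HKD→AED→THB at 0.9850; no arbitrage — every cycle loses value.

0.9850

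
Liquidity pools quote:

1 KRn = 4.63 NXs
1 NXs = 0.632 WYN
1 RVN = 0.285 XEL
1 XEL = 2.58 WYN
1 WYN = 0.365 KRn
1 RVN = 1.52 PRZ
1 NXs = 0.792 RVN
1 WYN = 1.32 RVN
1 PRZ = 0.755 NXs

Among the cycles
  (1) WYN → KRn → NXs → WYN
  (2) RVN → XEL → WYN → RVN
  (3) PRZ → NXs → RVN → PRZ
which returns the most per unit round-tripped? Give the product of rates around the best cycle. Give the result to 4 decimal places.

1.0680

(1) 0.365 × 4.63 × 0.632 = 1.06805
(2) 0.285 × 2.58 × 1.32 = 0.97060
(3) 0.755 × 0.792 × 1.52 = 0.90890
Highest is cycle (1) at 1.0680 (>1, arbitrage).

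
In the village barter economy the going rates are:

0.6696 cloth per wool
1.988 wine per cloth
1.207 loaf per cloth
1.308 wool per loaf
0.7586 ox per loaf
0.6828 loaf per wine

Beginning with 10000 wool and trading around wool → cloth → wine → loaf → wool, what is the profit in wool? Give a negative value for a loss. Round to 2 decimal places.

10000 wool × 0.6696 = 6696 cloth
6696 cloth × 1.988 = 13311.648 wine
13311.648 wine × 0.6828 = 9089.1932544 loaf
9089.1932544 loaf × 1.308 = 11888.6647767552 wool
Net change: 11888.6647767552 − 10000 = 1888.6647767552 wool

1888.66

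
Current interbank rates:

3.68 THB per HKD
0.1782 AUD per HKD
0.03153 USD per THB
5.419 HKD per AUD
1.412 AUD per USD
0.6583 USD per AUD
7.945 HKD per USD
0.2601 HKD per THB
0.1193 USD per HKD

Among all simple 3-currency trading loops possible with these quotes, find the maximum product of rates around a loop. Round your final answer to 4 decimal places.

HKD→AUD→USD→HKD: 0.1782 × 0.6583 × 7.945 = 0.93202
HKD→THB→USD→HKD: 3.68 × 0.03153 × 7.945 = 0.92186
HKD→USD→AUD→HKD: 0.1193 × 1.412 × 5.419 = 0.91284
Maximum is HKD→AUD→USD→HKD at 0.9320; no arbitrage — every cycle loses value.

0.9320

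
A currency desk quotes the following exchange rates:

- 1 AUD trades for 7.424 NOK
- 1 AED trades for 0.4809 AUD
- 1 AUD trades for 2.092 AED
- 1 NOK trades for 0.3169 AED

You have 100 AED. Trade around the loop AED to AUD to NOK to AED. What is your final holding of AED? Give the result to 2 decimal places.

113.14

100 AED × 0.4809 = 48.09 AUD
48.09 AUD × 7.424 = 357.02016 NOK
357.02016 NOK × 0.3169 = 113.139688704 AED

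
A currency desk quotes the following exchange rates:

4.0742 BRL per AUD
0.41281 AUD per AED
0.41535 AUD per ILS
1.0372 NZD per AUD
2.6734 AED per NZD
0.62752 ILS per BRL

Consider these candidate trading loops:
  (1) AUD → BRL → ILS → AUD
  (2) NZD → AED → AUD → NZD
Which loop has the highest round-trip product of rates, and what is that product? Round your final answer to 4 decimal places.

(1) 4.0742 × 0.62752 × 0.41535 = 1.06190
(2) 2.6734 × 0.41281 × 1.0372 = 1.14466
Highest is cycle (2) at 1.1447 (>1, arbitrage).

1.1447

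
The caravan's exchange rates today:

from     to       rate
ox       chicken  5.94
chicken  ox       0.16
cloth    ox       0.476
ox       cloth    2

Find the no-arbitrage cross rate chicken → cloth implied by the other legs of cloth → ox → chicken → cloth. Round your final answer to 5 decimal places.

0.35368

Known legs of the cycle: 0.476 × 5.94 = 2.82744
For no arbitrage the full-cycle product must be 1, so the missing rate is 1 / 2.82744 ≈ 0.3536768.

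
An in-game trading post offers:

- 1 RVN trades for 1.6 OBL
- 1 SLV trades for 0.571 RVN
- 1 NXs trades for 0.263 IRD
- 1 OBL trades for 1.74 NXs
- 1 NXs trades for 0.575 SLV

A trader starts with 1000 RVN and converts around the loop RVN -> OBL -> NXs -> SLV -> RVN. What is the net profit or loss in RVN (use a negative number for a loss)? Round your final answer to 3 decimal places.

-85.943

1000 RVN × 1.6 = 1600 OBL
1600 OBL × 1.74 = 2784 NXs
2784 NXs × 0.575 = 1600.8 SLV
1600.8 SLV × 0.571 = 914.0568 RVN
Net change: 914.0568 − 1000 = -85.9432 RVN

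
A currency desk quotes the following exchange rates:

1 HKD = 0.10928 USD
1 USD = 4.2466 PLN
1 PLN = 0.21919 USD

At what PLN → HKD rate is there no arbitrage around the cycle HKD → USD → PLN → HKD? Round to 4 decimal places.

Known legs of the cycle: 0.10928 × 4.2466 = 0.464068448
For no arbitrage the full-cycle product must be 1, so the missing rate is 1 / 0.464068448 ≈ 2.154855.

2.1549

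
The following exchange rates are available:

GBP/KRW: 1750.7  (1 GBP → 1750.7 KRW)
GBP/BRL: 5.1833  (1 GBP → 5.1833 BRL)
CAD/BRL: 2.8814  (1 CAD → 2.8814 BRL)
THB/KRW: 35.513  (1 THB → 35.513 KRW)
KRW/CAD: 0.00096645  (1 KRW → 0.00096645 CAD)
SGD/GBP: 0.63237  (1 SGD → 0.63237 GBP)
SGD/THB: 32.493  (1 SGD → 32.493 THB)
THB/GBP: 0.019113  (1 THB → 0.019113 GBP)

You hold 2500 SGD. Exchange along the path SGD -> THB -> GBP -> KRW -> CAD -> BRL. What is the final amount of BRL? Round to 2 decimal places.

7569.26

2500 SGD × 32.493 = 81232.5 THB
81232.5 THB × 0.019113 = 1552.5967725 GBP
1552.5967725 GBP × 1750.7 = 2718131.16961575 KRW
2718131.16961575 KRW × 0.00096645 = 2626.9378688751415875 CAD
2626.9378688751415875 CAD × 2.8814 = 7569.2587753768329702225 BRL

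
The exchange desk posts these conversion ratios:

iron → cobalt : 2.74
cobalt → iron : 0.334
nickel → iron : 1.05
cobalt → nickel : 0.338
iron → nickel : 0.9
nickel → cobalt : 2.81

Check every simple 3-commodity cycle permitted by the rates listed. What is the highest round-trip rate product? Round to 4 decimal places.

0.9724

nickel→iron→cobalt→nickel: 1.05 × 2.74 × 0.338 = 0.97243
nickel→cobalt→iron→nickel: 2.81 × 0.334 × 0.9 = 0.84469
Maximum is nickel→iron→cobalt→nickel at 0.9724; no arbitrage — every cycle loses value.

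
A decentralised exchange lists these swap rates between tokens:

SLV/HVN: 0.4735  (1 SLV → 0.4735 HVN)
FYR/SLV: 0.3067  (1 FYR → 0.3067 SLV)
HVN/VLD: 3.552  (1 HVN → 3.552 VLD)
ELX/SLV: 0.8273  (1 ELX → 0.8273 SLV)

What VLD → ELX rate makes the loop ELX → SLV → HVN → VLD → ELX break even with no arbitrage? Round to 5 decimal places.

Known legs of the cycle: 0.8273 × 0.4735 × 3.552 = 1.3914127056
For no arbitrage the full-cycle product must be 1, so the missing rate is 1 / 1.3914127056 ≈ 0.7186940.

0.71869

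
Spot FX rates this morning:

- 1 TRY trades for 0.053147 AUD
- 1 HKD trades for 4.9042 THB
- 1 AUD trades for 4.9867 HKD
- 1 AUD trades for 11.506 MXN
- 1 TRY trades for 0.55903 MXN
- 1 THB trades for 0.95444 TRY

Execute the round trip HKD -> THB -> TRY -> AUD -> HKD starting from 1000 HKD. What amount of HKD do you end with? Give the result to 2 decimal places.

1000 HKD × 4.9042 = 4904.2 THB
4904.2 THB × 0.95444 = 4680.764648 TRY
4680.764648 TRY × 0.053147 = 248.768598747256 AUD
248.768598747256 AUD × 4.9867 = 1240.5343713729414952 HKD

1240.53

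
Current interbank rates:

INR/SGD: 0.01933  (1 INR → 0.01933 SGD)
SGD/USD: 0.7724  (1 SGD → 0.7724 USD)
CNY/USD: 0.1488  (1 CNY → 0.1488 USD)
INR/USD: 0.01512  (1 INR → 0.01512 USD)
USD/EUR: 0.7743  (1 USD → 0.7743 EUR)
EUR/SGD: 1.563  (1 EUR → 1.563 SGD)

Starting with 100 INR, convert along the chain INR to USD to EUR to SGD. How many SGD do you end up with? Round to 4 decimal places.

100 INR × 0.01512 = 1.512 USD
1.512 USD × 0.7743 = 1.1707416 EUR
1.1707416 EUR × 1.563 = 1.8298691208 SGD

1.8299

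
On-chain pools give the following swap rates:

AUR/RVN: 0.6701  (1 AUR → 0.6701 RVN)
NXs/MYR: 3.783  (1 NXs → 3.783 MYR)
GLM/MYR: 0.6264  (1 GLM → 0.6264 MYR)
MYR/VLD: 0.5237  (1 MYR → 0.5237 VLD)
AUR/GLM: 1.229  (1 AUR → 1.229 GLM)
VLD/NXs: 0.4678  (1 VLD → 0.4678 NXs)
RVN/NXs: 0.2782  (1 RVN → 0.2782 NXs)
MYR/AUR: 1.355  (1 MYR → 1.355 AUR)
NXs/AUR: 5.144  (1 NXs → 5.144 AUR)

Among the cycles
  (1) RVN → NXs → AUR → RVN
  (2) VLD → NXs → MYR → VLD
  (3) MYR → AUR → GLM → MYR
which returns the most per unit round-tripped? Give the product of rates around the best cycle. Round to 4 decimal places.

1.0431

(1) 0.2782 × 5.144 × 0.6701 = 0.95895
(2) 0.4678 × 3.783 × 0.5237 = 0.92679
(3) 1.355 × 1.229 × 0.6264 = 1.04314
Highest is cycle (3) at 1.0431 (>1, arbitrage).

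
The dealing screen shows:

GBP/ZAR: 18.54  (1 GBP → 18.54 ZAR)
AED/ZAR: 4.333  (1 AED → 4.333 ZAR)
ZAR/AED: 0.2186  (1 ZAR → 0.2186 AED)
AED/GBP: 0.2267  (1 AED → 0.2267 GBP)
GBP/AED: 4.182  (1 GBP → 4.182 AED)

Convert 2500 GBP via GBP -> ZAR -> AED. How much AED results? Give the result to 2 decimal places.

2500 GBP × 18.54 = 46350 ZAR
46350 ZAR × 0.2186 = 10132.11 AED

10132.11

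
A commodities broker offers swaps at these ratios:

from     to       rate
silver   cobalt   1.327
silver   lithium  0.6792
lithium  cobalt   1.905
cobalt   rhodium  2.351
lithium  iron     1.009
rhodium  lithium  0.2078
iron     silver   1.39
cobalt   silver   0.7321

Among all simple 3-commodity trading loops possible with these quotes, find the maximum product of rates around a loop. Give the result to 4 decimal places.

iron→silver→lithium→iron: 1.39 × 0.6792 × 1.009 = 0.95258
lithium→cobalt→silver→lithium: 1.905 × 0.7321 × 0.6792 = 0.94725
lithium→cobalt→rhodium→lithium: 1.905 × 2.351 × 0.2078 = 0.93066
Maximum is iron→silver→lithium→iron at 0.9526; no arbitrage — every cycle loses value.

0.9526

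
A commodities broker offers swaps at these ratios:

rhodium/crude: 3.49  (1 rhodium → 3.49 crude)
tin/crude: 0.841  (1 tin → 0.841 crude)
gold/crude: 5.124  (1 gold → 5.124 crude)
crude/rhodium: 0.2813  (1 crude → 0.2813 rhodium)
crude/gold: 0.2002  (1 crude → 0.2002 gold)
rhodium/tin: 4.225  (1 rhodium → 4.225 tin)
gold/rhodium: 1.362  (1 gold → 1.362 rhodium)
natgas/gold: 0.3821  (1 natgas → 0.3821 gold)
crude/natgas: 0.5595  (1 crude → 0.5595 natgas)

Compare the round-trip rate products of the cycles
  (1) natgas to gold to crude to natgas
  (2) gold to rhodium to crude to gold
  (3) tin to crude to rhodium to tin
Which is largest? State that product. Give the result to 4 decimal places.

(1) 0.3821 × 5.124 × 0.5595 = 1.09543
(2) 1.362 × 3.49 × 0.2002 = 0.95163
(3) 0.841 × 0.2813 × 4.225 = 0.99952
Highest is cycle (1) at 1.0954 (>1, arbitrage).

1.0954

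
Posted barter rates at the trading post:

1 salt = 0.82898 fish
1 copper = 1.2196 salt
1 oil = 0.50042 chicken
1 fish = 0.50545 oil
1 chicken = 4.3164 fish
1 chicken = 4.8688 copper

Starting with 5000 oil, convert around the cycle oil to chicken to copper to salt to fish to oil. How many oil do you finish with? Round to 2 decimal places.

5000 oil × 0.50042 = 2502.1 chicken
2502.1 chicken × 4.8688 = 12182.22448 copper
12182.22448 copper × 1.2196 = 14857.440975808 salt
14857.440975808 salt × 0.82898 = 12316.52142012531584 fish
12316.52142012531584 fish × 0.50545 = 6225.385751802340891328 oil

6225.39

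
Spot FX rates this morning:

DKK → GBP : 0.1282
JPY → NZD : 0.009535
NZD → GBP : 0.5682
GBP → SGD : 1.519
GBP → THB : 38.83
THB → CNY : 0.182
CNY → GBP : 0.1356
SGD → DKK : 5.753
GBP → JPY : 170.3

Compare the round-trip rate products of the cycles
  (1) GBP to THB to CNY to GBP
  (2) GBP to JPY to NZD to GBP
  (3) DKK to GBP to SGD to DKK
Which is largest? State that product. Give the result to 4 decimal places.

(1) 38.83 × 0.182 × 0.1356 = 0.95829
(2) 170.3 × 0.009535 × 0.5682 = 0.92265
(3) 0.1282 × 1.519 × 5.753 = 1.12032
Highest is cycle (3) at 1.1203 (>1, arbitrage).

1.1203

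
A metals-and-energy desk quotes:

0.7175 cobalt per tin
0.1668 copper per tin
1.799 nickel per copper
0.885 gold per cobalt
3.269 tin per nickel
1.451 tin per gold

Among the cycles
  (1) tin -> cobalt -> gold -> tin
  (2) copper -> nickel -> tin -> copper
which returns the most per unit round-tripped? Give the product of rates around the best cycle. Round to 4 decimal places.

(1) 0.7175 × 0.885 × 1.451 = 0.92137
(2) 1.799 × 3.269 × 0.1668 = 0.98094
Highest is cycle (2) at 0.9809 (≤1, no arbitrage).

0.9809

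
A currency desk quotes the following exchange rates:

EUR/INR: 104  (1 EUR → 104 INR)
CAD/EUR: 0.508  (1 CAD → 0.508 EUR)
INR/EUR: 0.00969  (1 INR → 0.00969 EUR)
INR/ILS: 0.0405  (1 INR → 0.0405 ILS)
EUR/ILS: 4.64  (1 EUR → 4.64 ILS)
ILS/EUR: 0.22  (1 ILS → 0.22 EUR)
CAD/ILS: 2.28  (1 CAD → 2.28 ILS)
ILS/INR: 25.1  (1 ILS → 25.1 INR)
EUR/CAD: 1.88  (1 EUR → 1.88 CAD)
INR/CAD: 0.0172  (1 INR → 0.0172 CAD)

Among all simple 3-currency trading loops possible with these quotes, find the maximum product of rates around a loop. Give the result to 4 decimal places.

ILS→INR→EUR→ILS: 25.1 × 0.00969 × 4.64 = 1.12854
ILS→INR→CAD→ILS: 25.1 × 0.0172 × 2.28 = 0.98432
ILS→EUR→CAD→ILS: 0.22 × 1.88 × 2.28 = 0.94301
ILS→EUR→INR→ILS: 0.22 × 104 × 0.0405 = 0.92664
EUR→INR→CAD→EUR: 104 × 0.0172 × 0.508 = 0.90871
Maximum is ILS→INR→EUR→ILS at 1.1285; arbitrage exists.

1.1285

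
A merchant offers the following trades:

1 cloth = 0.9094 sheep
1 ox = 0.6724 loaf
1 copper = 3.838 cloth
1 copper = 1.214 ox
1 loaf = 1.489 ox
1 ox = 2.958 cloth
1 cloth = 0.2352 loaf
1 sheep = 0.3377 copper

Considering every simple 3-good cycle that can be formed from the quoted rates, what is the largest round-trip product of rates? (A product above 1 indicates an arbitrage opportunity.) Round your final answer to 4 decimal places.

sheep→copper→cloth→sheep: 0.3377 × 3.838 × 0.9094 = 1.17867
ox→cloth→loaf→ox: 2.958 × 0.2352 × 1.489 = 1.03593
Maximum is sheep→copper→cloth→sheep at 1.1787; arbitrage exists.

1.1787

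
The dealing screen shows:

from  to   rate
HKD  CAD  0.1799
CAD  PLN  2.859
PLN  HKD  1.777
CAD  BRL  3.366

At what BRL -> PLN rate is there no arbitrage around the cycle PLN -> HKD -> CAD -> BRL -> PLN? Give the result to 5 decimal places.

Known legs of the cycle: 1.777 × 0.1799 × 3.366 = 1.0760506218
For no arbitrage the full-cycle product must be 1, so the missing rate is 1 / 1.0760506218 ≈ 0.9293243.

0.92932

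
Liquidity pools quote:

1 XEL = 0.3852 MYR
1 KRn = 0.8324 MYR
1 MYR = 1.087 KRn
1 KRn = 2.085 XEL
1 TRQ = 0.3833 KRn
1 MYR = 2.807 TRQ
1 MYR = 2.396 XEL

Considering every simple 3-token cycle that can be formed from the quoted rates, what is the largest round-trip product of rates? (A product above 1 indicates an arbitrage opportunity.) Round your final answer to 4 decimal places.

MYR→TRQ→KRn→MYR: 2.807 × 0.3833 × 0.8324 = 0.89560
MYR→KRn→XEL→MYR: 1.087 × 2.085 × 0.3852 = 0.87302
Maximum is MYR→TRQ→KRn→MYR at 0.8956; no arbitrage — every cycle loses value.

0.8956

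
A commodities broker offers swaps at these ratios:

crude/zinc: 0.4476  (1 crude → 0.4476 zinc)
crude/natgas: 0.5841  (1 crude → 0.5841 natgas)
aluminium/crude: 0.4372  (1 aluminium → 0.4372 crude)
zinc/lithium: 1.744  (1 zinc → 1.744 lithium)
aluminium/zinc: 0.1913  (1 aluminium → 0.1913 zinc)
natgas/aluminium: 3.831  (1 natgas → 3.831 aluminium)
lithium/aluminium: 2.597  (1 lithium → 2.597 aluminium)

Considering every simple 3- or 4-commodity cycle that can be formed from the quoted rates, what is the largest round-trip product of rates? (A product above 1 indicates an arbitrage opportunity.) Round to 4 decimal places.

natgas→aluminium→crude→natgas: 3.831 × 0.4372 × 0.5841 = 0.97832
lithium→aluminium→crude→zinc→lithium: 2.597 × 0.4372 × 0.4476 × 1.744 = 0.88632
lithium→aluminium→zinc→lithium: 2.597 × 0.1913 × 1.744 = 0.86643
Maximum is natgas→aluminium→crude→natgas at 0.9783; no arbitrage — every cycle loses value.

0.9783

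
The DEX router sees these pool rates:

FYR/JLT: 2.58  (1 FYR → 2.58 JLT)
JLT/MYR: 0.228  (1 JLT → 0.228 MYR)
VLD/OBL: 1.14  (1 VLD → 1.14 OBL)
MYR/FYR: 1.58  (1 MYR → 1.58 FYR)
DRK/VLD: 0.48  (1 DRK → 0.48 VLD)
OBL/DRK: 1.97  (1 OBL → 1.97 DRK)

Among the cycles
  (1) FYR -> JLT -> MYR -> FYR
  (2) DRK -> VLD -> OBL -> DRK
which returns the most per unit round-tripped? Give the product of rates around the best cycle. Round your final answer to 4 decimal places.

1.0780

(1) 2.58 × 0.228 × 1.58 = 0.92942
(2) 0.48 × 1.14 × 1.97 = 1.07798
Highest is cycle (2) at 1.0780 (>1, arbitrage).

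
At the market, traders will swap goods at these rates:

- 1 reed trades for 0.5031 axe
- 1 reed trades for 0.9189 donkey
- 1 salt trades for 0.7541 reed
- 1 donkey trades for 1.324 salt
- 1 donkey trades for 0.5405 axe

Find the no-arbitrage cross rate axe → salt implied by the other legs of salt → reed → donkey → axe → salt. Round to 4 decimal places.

2.6700

Known legs of the cycle: 0.7541 × 0.9189 × 0.5405 = 0.374535415845
For no arbitrage the full-cycle product must be 1, so the missing rate is 1 / 0.374535415845 ≈ 2.669974.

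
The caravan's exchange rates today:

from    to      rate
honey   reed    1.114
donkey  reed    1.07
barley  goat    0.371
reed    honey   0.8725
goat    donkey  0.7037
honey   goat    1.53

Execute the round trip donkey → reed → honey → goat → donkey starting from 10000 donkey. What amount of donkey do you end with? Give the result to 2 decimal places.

10000 donkey × 1.07 = 10700 reed
10700 reed × 0.8725 = 9335.75 honey
9335.75 honey × 1.53 = 14283.6975 goat
14283.6975 goat × 0.7037 = 10051.43793075 donkey

10051.44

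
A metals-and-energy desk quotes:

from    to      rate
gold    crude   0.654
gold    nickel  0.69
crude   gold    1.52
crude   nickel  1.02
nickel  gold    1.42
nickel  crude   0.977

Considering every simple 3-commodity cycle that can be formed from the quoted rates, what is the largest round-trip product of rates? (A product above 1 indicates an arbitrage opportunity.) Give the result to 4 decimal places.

gold→nickel→crude→gold: 0.69 × 0.977 × 1.52 = 1.02468
gold→crude→nickel→gold: 0.654 × 1.02 × 1.42 = 0.94725
Maximum is gold→nickel→crude→gold at 1.0247; arbitrage exists.

1.0247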